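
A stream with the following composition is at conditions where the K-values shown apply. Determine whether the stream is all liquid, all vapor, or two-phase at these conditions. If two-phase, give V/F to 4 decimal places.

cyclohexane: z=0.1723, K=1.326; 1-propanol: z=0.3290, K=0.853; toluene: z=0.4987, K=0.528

ΣzᵢKᵢ = 0.7724; Σzᵢ/Kᵢ = 1.4601.
Since ΣzᵢKᵢ < 1 the mixture is below its bubble point — single liquid phase.

all liquid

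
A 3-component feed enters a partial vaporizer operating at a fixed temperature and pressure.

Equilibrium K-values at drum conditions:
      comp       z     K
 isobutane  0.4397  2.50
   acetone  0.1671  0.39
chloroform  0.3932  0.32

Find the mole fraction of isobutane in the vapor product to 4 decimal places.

y_isobutane = 0.7635

Rachford–Rice: g(ψ) = Σ zᵢ(Kᵢ−1)/(1+ψ(Kᵢ−1)) = 0.
Check two-phase: ΣzᵢKᵢ = 1.2902 > 1 and Σzᵢ/Kᵢ = 1.8331 > 1, so g(0) = 0.2902 > 0 and g(1) = -0.8331 < 0.
Iterate (Newton) starting at ψ = 0.58:
  ψ = 0.5800: g = -0.24654, g' = -0.9276 → ψ = 0.3142
  ψ = 0.3142: g = -0.01785, g' = -0.8462 → ψ = 0.2931
  ψ = 0.2931: g = 0.00007, g' = -0.8531 → ψ = 0.2932
Converged at ψ = 0.2932.
Compositions from xᵢ = zᵢ/(1+ψ(Kᵢ−1)), yᵢ = Kᵢxᵢ:
  isobutane: x = 0.3054, y = 0.7635
  acetone: x = 0.2035, y = 0.0794
  chloroform: x = 0.4911, y = 0.1572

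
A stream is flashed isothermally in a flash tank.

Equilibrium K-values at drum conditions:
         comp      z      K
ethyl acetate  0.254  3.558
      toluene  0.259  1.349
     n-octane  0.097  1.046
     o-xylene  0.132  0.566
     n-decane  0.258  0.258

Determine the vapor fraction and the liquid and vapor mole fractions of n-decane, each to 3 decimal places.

ψ = 0.485, x_n-decane = 0.403, y_n-decane = 0.104

Rachford–Rice: g(ψ) = Σ zᵢ(Kᵢ−1)/(1+ψ(Kᵢ−1)) = 0.
Feasibility: ΣzᵢKᵢ = 1.496, Σzᵢ/Kᵢ = 1.589 — both > 1, two phases present.
Newton–Raphson from ψ = 0.45:
  ψ = 0.450: g = 0.0259, g' = -0.741 → ψ = 0.485
Converged at ψ = 0.485.
Compositions from xᵢ = zᵢ/(1+ψ(Kᵢ−1)), yᵢ = Kᵢxᵢ:
  ethyl acetate: x = 0.113, y = 0.403
  toluene: x = 0.222, y = 0.299
  n-octane: x = 0.095, y = 0.099
  o-xylene: x = 0.167, y = 0.095
  n-decane: x = 0.403, y = 0.104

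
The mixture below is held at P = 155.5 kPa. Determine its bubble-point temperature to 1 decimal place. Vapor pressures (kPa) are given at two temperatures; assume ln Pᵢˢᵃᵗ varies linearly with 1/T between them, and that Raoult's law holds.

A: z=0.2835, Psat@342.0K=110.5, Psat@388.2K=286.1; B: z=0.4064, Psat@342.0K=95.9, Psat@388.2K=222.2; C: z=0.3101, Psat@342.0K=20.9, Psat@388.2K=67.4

T = 376.5 K

Bubble-point temperature: ΣzᵢPᵢˢᵃᵗ(T) = P. Interpolate ln Pᵢˢᵃᵗ = aᵢ + bᵢ/T.
  T = 342.0 K: ΣzᵢPᵢˢᵃᵗ = 76.78 kPa
  T = 388.2 K: ΣzᵢPᵢˢᵃᵗ = 192.31 kPa
  T = 365.1 K: ΣzᵢPᵢˢᵃᵗ = 124.95 kPa
  T = 376.6 K: ΣzᵢPᵢˢᵃᵗ = 155.85 kPa
  T = 370.9 K: ΣzᵢPᵢˢᵃᵗ = 139.91 kPa
  T = 373.8 K: ΣzᵢPᵢˢᵃᵗ = 147.87 kPa
Interpolating between 373.8 K and 376.6 K gives T ≈ 376.5 K.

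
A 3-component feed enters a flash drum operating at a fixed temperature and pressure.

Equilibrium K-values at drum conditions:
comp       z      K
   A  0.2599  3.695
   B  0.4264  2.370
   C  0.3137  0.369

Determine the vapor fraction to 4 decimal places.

ψ = 0.9080

Rachford–Rice: g(ψ) = Σ zᵢ(Kᵢ−1)/(1+ψ(Kᵢ−1)) = 0.
g(0) = ΣzᵢKᵢ − 1 = 1.0867 and g(1) = 1 − Σzᵢ/Kᵢ = -0.1004, so a root lies in (0, 1).
Newton iteration, ψ⁰ = 0.36:
  ψ = 0.3600: g = 0.49060, g' = -1.0544 → ψ = 0.8253
  ψ = 0.8253: g = 0.07836, g' = -0.9017 → ψ = 0.9122
  ψ = 0.9122: g = -0.00423, g' = -1.0094 → ψ = 0.9080
Converged at ψ = 0.9080.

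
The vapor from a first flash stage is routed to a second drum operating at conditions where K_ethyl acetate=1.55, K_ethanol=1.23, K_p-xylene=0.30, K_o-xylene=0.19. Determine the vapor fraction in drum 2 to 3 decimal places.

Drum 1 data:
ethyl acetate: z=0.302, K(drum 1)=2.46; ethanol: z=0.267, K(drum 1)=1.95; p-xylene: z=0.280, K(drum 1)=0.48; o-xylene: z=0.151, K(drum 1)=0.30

Drum 1:
Let ψ₁ = V/F and solve Σ zᵢ(Kᵢ−1)/(1+ψ₁(Kᵢ−1)) = 0.
g(0) = ΣzᵢKᵢ − 1 = 0.443 and g(1) = 1 − Σzᵢ/Kᵢ = -0.346, so a root lies in (0, 1).
Newton iteration, ψ₁⁰ = 0.31:
  ψ₁ = 0.310: g = 0.1909, g' = -0.677 → ψ₁ = 0.592
  ψ₁ = 0.592: g = 0.0081, g' = -0.658 → ψ₁ = 0.604
Converged at ψ₁ = 0.604.
Drum-1 compositions:
  ethyl acetate: x = 0.160, y = 0.395
  ethanol: x = 0.170, y = 0.331
  p-xylene: x = 0.408, y = 0.196
  o-xylene: x = 0.262, y = 0.078
Drum-2 feed = drum-1 vapor: z₂ = (0.3947, 0.3308, 0.1960, 0.0785).
Drum 2:
Rachford–Rice: g(ψ₂) = Σ zᵢ(Kᵢ−1)/(1+ψ₂(Kᵢ−1)) = 0.
Feasibility: ΣzᵢKᵢ = 1.092, Σzᵢ/Kᵢ = 1.590 — both > 1, two phases present.
Newton–Raphson from ψ₂ = 0.31:
  ψ₂ = 0.310: g = -0.0036, g' = -0.351 → ψ₂ = 0.300
Converged at ψ₂ = 0.300.
  ethyl acetate: x = 0.339, y = 0.525
  ethanol: x = 0.309, y = 0.381
  p-xylene: x = 0.248, y = 0.074
  o-xylene: x = 0.104, y = 0.020

V/F (drum 2) = 0.300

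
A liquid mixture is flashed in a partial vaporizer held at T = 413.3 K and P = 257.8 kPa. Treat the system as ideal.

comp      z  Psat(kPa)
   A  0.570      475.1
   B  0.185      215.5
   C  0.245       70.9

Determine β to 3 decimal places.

Raoult's law: Kᵢ = Pᵢˢᵃᵗ/P = Pᵢˢᵃᵗ/257.8.
  K_A = 475.1/257.8 = 1.84290, K_B = 215.5/257.8 = 0.83592, K_C = 70.9/257.8 = 0.27502
Material balance + equilibrium reduce to Σ zᵢ(Kᵢ−1)/(1+β(Kᵢ−1)) = 0.
Check two-phase: ΣzᵢKᵢ = 1.272 > 1 and Σzᵢ/Kᵢ = 1.421 > 1, so g(0) = 0.272 > 0 and g(1) = -0.421 < 0.
Newton iteration, β⁰ = 0.5:
  β = 0.500: g = 0.0263, g' = -0.523 → β = 0.550
  β = 0.550: g = -0.0007, g' = -0.551 → β = 0.549
Converged at β = 0.549.

β = 0.549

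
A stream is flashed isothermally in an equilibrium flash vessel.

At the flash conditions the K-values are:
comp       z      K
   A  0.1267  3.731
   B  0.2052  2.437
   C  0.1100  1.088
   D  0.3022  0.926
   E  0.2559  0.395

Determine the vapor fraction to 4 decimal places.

Material balance + equilibrium reduce to Σ zᵢ(Kᵢ−1)/(1+ψ(Kᵢ−1)) = 0.
g(0) = ΣzᵢKᵢ − 1 = 0.4734 and g(1) = 1 − Σzᵢ/Kᵢ = -0.1935, so a root lies in (0, 1).
Newton–Raphson from ψ = 0.5:
  ψ = 0.5000: g = 0.08195, g' = -0.5075 → ψ = 0.6615
  ψ = 0.6615: g = 0.00198, g' = -0.4943 → ψ = 0.6655
Converged at ψ = 0.6655.

ψ = 0.6655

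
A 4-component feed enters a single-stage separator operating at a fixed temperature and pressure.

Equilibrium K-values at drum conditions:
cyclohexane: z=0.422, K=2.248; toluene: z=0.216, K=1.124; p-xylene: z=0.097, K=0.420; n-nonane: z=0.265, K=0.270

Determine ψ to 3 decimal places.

ψ = 0.448

Rachford–Rice: g(ψ) = Σ zᵢ(Kᵢ−1)/(1+ψ(Kᵢ−1)) = 0.
g(0) = ΣzᵢKᵢ − 1 = 0.304 and g(1) = 1 − Σzᵢ/Kᵢ = -0.592, so a root lies in (0, 1).
Newton iteration, ψ⁰ = 0.5:
  ψ = 0.500: g = -0.0344, g' = -0.667 → ψ = 0.448
Converged at ψ = 0.448.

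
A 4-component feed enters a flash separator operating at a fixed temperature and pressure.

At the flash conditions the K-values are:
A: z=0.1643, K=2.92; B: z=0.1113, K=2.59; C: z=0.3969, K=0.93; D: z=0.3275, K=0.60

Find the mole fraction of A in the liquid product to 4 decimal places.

Material balance + equilibrium reduce to Σ zᵢ(Kᵢ−1)/(1+V/F(Kᵢ−1)) = 0.
Check two-phase: ΣzᵢKᵢ = 1.3336 > 1 and Σzᵢ/Kᵢ = 1.0718 > 1, so g(0) = 0.3336 > 0 and g(1) = -0.0718 < 0.
Newton iteration, V/F⁰ = 0.34:
  V/F = 0.3400: g = 0.12565, g' = -0.4125 → V/F = 0.6446
  V/F = 0.6446: g = 0.02276, g' = -0.2869 → V/F = 0.7240
  V/F = 0.7240: g = 0.00059, g' = -0.2728 → V/F = 0.7261
Converged at V/F = 0.7261.
Compositions from xᵢ = zᵢ/(1+V/F(Kᵢ−1)), yᵢ = Kᵢxᵢ:
  A: x = 0.0686, y = 0.2004
  B: x = 0.0517, y = 0.1338
  C: x = 0.4182, y = 0.3889
  D: x = 0.4616, y = 0.2769

x_A = 0.0686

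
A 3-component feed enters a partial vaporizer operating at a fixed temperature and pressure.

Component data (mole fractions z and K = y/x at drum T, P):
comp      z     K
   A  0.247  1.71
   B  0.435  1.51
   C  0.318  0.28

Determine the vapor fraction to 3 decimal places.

ψ = 0.398

Newton iteration, ψ⁰ = 0.5:
  ψ = 0.500: g = -0.0516, g' = -0.542 → ψ = 0.405
  ψ = 0.405: g = -0.0031, g' = -0.481 → ψ = 0.398
Converged at ψ = 0.398.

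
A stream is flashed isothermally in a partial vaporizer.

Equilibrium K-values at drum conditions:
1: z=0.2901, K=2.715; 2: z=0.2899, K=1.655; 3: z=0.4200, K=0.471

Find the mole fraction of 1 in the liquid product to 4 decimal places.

x_1 = 0.1312

Let ψ = V/F and solve Σ zᵢ(Kᵢ−1)/(1+ψ(Kᵢ−1)) = 0.
Check two-phase: ΣzᵢKᵢ = 1.4652 > 1 and Σzᵢ/Kᵢ = 1.1737 > 1, so g(0) = 0.4652 > 0 and g(1) = -0.1737 < 0.
Newton iteration, ψ⁰ = 0.5:
  ψ = 0.5000: g = 0.10880, g' = -0.5351 → ψ = 0.7033
  ψ = 0.7033: g = 0.00169, g' = -0.5317 → ψ = 0.7065
Converged at ψ = 0.7065.
Compositions from xᵢ = zᵢ/(1+ψ(Kᵢ−1)), yᵢ = Kᵢxᵢ:
  1: x = 0.1312, y = 0.3561
  2: x = 0.1982, y = 0.3280
  3: x = 0.6706, y = 0.3159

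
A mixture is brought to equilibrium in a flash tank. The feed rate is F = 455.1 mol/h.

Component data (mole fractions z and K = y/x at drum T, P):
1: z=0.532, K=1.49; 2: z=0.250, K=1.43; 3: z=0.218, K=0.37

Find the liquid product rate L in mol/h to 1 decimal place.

L = 101.1 mol/h

Rachford–Rice: g(V/F) = Σ zᵢ(Kᵢ−1)/(1+V/F(Kᵢ−1)) = 0.
Feasibility: ΣzᵢKᵢ = 1.231, Σzᵢ/Kᵢ = 1.121 — both > 1, two phases present.
Iterate (Newton) starting at V/F = 0.5:
  V/F = 0.500: g = 0.0974, g' = -0.298 → V/F = 0.827
  V/F = 0.827: g = -0.0217, g' = -0.467 → V/F = 0.780
  V/F = 0.780: g = -0.0009, g' = -0.427 → V/F = 0.778
Converged at V/F = 0.778.
Then V = V/F·F = 0.7778·455.1 = 354.0 mol/h and L = F − V = 101.1 mol/h.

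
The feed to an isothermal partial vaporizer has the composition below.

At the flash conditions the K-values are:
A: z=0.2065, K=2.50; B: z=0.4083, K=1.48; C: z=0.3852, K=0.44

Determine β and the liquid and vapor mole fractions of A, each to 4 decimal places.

β = 0.5788, x_A = 0.1105, y_A = 0.2763

Let β = V/F and solve Σ zᵢ(Kᵢ−1)/(1+β(Kᵢ−1)) = 0.
Check two-phase: ΣzᵢKᵢ = 1.2900 > 1 and Σzᵢ/Kᵢ = 1.2339 > 1, so g(0) = 0.2900 > 0 and g(1) = -0.2339 < 0.
Newton iteration, β⁰ = 0.5:
  β = 0.5000: g = 0.03545, g' = -0.4459 → β = 0.5795
  β = 0.5795: g = -0.00031, g' = -0.4553 → β = 0.5788
Converged at β = 0.5788.
Compositions from xᵢ = zᵢ/(1+β(Kᵢ−1)), yᵢ = Kᵢxᵢ:
  A: x = 0.1105, y = 0.2763
  B: x = 0.3195, y = 0.4729
  C: x = 0.5699, y = 0.2508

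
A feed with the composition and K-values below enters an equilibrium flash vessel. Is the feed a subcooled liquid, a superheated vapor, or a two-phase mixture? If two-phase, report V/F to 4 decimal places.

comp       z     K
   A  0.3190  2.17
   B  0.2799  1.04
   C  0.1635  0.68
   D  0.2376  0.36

two-phase, V/F = 0.4022

ΣzᵢKᵢ = 1.1800; Σzᵢ/Kᵢ = 1.3166.
Both exceed 1, so a two-phase solution exists.
Material balance + equilibrium reduce to Σ zᵢ(Kᵢ−1)/(1+ψ(Kᵢ−1)) = 0.
Newton iteration, ψ⁰ = 0.5:
  ψ = 0.5000: g = -0.03946, g' = -0.4084 → ψ = 0.4034
  ψ = 0.4034: g = -0.00049, g' = -0.4009 → ψ = 0.4022
Converged at ψ = 0.4022.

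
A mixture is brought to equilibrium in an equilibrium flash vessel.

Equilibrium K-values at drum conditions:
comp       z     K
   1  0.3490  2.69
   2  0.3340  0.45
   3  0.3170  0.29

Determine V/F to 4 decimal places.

V/F = 0.1695

Newton–Raphson from V/F = 0.5:
  V/F = 0.5000: g = -0.28264, g' = -0.8692 → V/F = 0.1748
  V/F = 0.1748: g = -0.00490, g' = -0.9260 → V/F = 0.1695
Converged at V/F = 0.1695.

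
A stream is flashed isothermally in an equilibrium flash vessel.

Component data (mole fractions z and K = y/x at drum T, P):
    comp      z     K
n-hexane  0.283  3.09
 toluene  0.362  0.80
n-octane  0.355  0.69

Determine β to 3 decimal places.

Newton iteration, β⁰ = 0.5:
  β = 0.500: g = 0.0785, g' = -0.361 → β = 0.717
  β = 0.717: g = 0.0106, g' = -0.274 → β = 0.756
  β = 0.756: g = 0.0002, g' = -0.264 → β = 0.757
Converged at β = 0.757.

β = 0.757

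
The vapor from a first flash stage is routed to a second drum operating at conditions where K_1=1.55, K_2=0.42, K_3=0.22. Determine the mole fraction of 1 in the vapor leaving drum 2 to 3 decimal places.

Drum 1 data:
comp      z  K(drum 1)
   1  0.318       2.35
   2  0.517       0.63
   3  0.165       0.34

y_1 (drum 2) = 0.817

Drum 1:
Rachford–Rice: g(ψ₁) = Σ zᵢ(Kᵢ−1)/(1+ψ₁(Kᵢ−1)) = 0.
Check two-phase: ΣzᵢKᵢ = 1.129 > 1 and Σzᵢ/Kᵢ = 1.441 > 1, so g(0) = 0.129 > 0 and g(1) = -0.441 < 0.
Newton–Raphson from ψ₁ = 0.5:
  ψ₁ = 0.500: g = -0.1410, g' = -0.473 → ψ₁ = 0.202
  ψ₁ = 0.202: g = 0.0048, g' = -0.536 → ψ₁ = 0.211
Converged at ψ₁ = 0.211.
Drum-1 compositions:
  1: x = 0.247, y = 0.581
  2: x = 0.561, y = 0.353
  3: x = 0.192, y = 0.065
Drum-2 feed = drum-1 vapor: z₂ = (0.5815, 0.3533, 0.0652).
Drum 2:
Newton iteration, ψ₂⁰ = 0.48:
  ψ₂ = 0.480: g = -0.1122, g' = -0.440 → ψ₂ = 0.225
  ψ₂ = 0.225: g = -0.0127, g' = -0.355 → ψ₂ = 0.189
Converged at ψ₂ = 0.189.
  1: x = 0.527, y = 0.817
  2: x = 0.397, y = 0.167
  3: x = 0.076, y = 0.017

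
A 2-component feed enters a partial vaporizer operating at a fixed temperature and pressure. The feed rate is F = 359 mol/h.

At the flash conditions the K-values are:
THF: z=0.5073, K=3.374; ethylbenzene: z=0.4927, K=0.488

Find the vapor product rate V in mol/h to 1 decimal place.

Let ψ = V/F and solve Σ zᵢ(Kᵢ−1)/(1+ψ(Kᵢ−1)) = 0.
Feasibility: ΣzᵢKᵢ = 1.9521, Σzᵢ/Kᵢ = 1.1600 — both > 1, two phases present.
Binary case is linear: z₁(K₁−1)(1+ψ(K₂−1)) + z₂(K₂−1)(1+ψ(K₁−1)) = 0
⇒ ψ = [z₁(K₁−1)+z₂(K₂−1)] / [−(K₁−1)(K₂−1)] = 0.95207/1.21549 = 0.7833
Then V = ψ·F = 0.7833·359 = 281.2 mol/h and L = F − V = 77.8 mol/h.

V = 281.2 mol/h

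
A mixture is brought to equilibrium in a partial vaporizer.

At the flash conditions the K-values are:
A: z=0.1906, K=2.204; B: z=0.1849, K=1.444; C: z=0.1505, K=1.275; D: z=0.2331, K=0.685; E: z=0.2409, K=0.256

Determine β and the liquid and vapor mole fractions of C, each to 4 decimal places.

Let β = V/F and solve Σ zᵢ(Kᵢ−1)/(1+β(Kᵢ−1)) = 0.
g(0) = ΣzᵢKᵢ − 1 = 0.1003 and g(1) = 1 − Σzᵢ/Kᵢ = -0.6139, so a root lies in (0, 1).
Newton–Raphson from β = 0.33:
  β = 0.3300: g = -0.04572, g' = -0.4419 → β = 0.2265
  β = 0.2265: g = -0.00077, g' = -0.4305 → β = 0.2247
Converged at β = 0.2247.
Compositions from xᵢ = zᵢ/(1+β(Kᵢ−1)), yᵢ = Kᵢxᵢ:
  A: x = 0.1500, y = 0.3306
  B: x = 0.1681, y = 0.2428
  C: x = 0.1417, y = 0.1807
  D: x = 0.2509, y = 0.1718
  E: x = 0.2893, y = 0.0741

β = 0.2247, x_C = 0.1417, y_C = 0.1807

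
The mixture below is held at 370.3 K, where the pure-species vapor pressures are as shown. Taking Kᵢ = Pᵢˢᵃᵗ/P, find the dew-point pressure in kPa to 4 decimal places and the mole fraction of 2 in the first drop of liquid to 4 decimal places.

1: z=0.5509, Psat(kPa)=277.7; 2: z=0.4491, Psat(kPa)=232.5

At the dew point ψ → 1, so Σzᵢ/Kᵢ = 1 with Kᵢ = Pᵢˢᵃᵗ/P ⇒ 1/P = Σzᵢ/Pᵢˢᵃᵗ.
1/P = 0.5509/277.7 + 0.4491/232.5 = 0.0039154 ⇒ P = 255.4012 kPa
xᵢ = zᵢP/Pᵢˢᵃᵗ ⇒ x_2 = 0.4491·255.4012/232.5 = 0.4933

Pdew = 255.4012 kPa, x_2 = 0.4933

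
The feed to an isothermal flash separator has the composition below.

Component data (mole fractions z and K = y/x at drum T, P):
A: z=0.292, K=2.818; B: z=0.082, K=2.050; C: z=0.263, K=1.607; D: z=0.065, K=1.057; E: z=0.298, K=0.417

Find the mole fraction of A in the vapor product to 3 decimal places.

y_A = 0.317

Let ψ = V/F and solve Σ zᵢ(Kᵢ−1)/(1+ψ(Kᵢ−1)) = 0.
g(0) = ΣzᵢKᵢ − 1 = 0.607 and g(1) = 1 − Σzᵢ/Kᵢ = -0.083, so a root lies in (0, 1).
Iterate (Newton) starting at ψ = 0.45:
  ψ = 0.450: g = 0.2439, g' = -0.580 → ψ = 0.871
  ψ = 0.871: g = 0.0056, g' = -0.629 → ψ = 0.880
Converged at ψ = 0.880.
Compositions from xᵢ = zᵢ/(1+ψ(Kᵢ−1)), yᵢ = Kᵢxᵢ:
  A: x = 0.112, y = 0.317
  B: x = 0.043, y = 0.087
  C: x = 0.171, y = 0.276
  D: x = 0.062, y = 0.065
  E: x = 0.612, y = 0.255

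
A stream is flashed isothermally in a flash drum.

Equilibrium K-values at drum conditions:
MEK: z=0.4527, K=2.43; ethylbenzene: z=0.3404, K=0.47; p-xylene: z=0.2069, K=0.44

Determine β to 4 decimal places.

β = 0.4533

Newton iteration, β⁰ = 0.42:
  β = 0.4200: g = 0.02088, g' = -0.6305 → β = 0.4531
  β = 0.4531: g = 0.00013, g' = -0.6230 → β = 0.4533
Converged at β = 0.4533.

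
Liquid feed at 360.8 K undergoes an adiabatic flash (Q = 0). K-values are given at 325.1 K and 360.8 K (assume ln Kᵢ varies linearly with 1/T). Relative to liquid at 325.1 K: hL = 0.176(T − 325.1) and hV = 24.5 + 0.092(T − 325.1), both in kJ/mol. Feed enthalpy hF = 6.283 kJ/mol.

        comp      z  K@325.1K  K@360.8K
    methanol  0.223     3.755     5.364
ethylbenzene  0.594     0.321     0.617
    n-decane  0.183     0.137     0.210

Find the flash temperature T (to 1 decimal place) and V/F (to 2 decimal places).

T = 342.6 K, V/F = 0.14

Adiabatic flash: solve Rachford–Rice at each trial T, then check hF = ψ·hV(T) + (1−ψ)·hL(T).
  T = 325.1 K: K = (3.755, 0.321, 0.137), RR gives ψ = 0.027, H_out = 0.652 kJ/mol
  T = 360.8 K: K = (5.364, 0.617, 0.210), RR gives ψ = 0.278, H_out = 12.258 kJ/mol
  T = 343.0 K: K = (4.532, 0.453, 0.172), RR gives ψ = 0.142, H_out = 6.423 kJ/mol
  T = 334.1 K: K = (4.138, 0.383, 0.154), RR gives ψ = 0.085, H_out = 3.590 kJ/mol
  T = 338.6 K: K = (4.335, 0.418, 0.163), RR gives ψ = 0.113, H_out = 5.026 kJ/mol
  T = 340.8 K: K = (4.433, 0.435, 0.167), RR gives ψ = 0.128, H_out = 5.725 kJ/mol
Linear interpolation between T = 340.8 (H_out = 5.725) and T = 343.0 (H_out = 6.423) on hF = 6.283 gives T ≈ 342.6 K, at which ψ = 0.14.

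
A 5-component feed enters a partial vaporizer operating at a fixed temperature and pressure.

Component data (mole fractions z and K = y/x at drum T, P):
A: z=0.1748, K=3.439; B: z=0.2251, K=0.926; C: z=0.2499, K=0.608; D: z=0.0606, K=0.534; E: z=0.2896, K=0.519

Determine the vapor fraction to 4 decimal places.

ψ = 0.1658

Material balance + equilibrium reduce to Σ zᵢ(Kᵢ−1)/(1+ψ(Kᵢ−1)) = 0.
Check two-phase: ΣzᵢKᵢ = 1.1442 > 1 and Σzᵢ/Kᵢ = 1.3764 > 1, so g(0) = 0.1442 > 0 and g(1) = -0.3764 < 0.
Newton iteration, ψ⁰ = 0.5:
  ψ = 0.5000: g = -0.16728, g' = -0.4103 → ψ = 0.0923
  ψ = 0.0923: g = 0.05427, g' = -0.8230 → ψ = 0.1583
  ψ = 0.1583: g = 0.00503, g' = -0.6800 → ψ = 0.1657
  ψ = 0.1657: g = 0.00005, g' = -0.6672 → ψ = 0.1658
Converged at ψ = 0.1658.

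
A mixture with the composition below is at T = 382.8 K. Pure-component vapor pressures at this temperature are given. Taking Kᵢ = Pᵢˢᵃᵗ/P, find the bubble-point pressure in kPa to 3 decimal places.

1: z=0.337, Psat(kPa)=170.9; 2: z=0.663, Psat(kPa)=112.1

Pbub = 131.916 kPa

At the bubble point ψ → 0, so ΣzᵢKᵢ = 1 with Kᵢ = Pᵢˢᵃᵗ/P ⇒ P = ΣzᵢPᵢˢᵃᵗ.
P = 0.337·170.9 + 0.663·112.1 = 131.916 kPa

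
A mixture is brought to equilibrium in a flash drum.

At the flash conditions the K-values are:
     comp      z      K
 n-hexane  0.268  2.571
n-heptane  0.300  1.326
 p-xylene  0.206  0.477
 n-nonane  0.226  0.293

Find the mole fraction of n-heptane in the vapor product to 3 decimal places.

y_n-heptane = 0.354

Let ψ = V/F and solve Σ zᵢ(Kᵢ−1)/(1+ψ(Kᵢ−1)) = 0.
g(0) = ΣzᵢKᵢ − 1 = 0.251 and g(1) = 1 − Σzᵢ/Kᵢ = -0.534, so a root lies in (0, 1).
Newton–Raphson from ψ = 0.44:
  ψ = 0.440: g = -0.0374, g' = -0.589 → ψ = 0.376
Converged at ψ = 0.376.
Compositions from xᵢ = zᵢ/(1+ψ(Kᵢ−1)), yᵢ = Kᵢxᵢ:
  n-hexane: x = 0.168, y = 0.433
  n-heptane: x = 0.267, y = 0.354
  p-xylene: x = 0.256, y = 0.122
  n-nonane: x = 0.308, y = 0.090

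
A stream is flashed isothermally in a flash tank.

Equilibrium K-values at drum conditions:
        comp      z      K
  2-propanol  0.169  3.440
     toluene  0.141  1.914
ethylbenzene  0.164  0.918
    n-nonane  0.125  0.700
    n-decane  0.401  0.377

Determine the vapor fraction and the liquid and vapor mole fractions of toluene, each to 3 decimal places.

Let ψ = V/F and solve Σ zᵢ(Kᵢ−1)/(1+ψ(Kᵢ−1)) = 0.
Check two-phase: ΣzᵢKᵢ = 1.240 > 1 and Σzᵢ/Kᵢ = 1.544 > 1, so g(0) = 0.240 > 0 and g(1) = -0.544 < 0.
Newton iteration, ψ⁰ = 0.67:
  ψ = 0.670: g = -0.2535, g' = -0.668 → ψ = 0.290
  ψ = 0.290: g = -0.0166, g' = -0.665 → ψ = 0.265
  ψ = 0.265: g = 0.0002, g' = -0.685 → ψ = 0.266
Converged at ψ = 0.266.
Compositions from xᵢ = zᵢ/(1+ψ(Kᵢ−1)), yᵢ = Kᵢxᵢ:
  2-propanol: x = 0.103, y = 0.353
  toluene: x = 0.113, y = 0.217
  ethylbenzene: x = 0.168, y = 0.154
  n-nonane: x = 0.136, y = 0.095
  n-decane: x = 0.481, y = 0.181

ψ = 0.266, x_toluene = 0.113, y_toluene = 0.217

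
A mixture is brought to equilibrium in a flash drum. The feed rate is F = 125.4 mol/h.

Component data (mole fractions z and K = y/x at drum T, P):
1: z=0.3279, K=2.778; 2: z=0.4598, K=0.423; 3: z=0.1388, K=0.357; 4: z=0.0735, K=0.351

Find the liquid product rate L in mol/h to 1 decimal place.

L = 104.1 mol/h

Rachford–Rice: g(V/F) = Σ zᵢ(Kᵢ−1)/(1+V/F(Kᵢ−1)) = 0.
g(0) = ΣzᵢKᵢ − 1 = 0.1808 and g(1) = 1 − Σzᵢ/Kᵢ = -0.8032, so a root lies in (0, 1).
Newton–Raphson from V/F = 0.55:
  V/F = 0.5500: g = -0.30614, g' = -0.8057 → V/F = 0.1700
  V/F = 0.1700: g = -0.00032, g' = -0.9108 → V/F = 0.1697
Converged at V/F = 0.1697.
Then V = V/F·F = 0.1697·125.4 = 21.3 mol/h and L = F − V = 104.1 mol/h.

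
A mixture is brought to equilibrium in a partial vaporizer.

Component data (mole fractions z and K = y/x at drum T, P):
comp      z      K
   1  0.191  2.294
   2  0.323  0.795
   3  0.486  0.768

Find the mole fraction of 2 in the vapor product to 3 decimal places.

Material balance + equilibrium reduce to Σ zᵢ(Kᵢ−1)/(1+V/F(Kᵢ−1)) = 0.
g(0) = ΣzᵢKᵢ − 1 = 0.068 and g(1) = 1 − Σzᵢ/Kᵢ = -0.122, so a root lies in (0, 1).
Newton iteration, V/F⁰ = 0.5:
  V/F = 0.500: g = -0.0513, g' = -0.168 → V/F = 0.195
  V/F = 0.195: g = 0.0102, g' = -0.247 → V/F = 0.237
  V/F = 0.237: g = 0.0003, g' = -0.232 → V/F = 0.238
Converged at V/F = 0.238.
Compositions from xᵢ = zᵢ/(1+V/F(Kᵢ−1)), yᵢ = Kᵢxᵢ:
  1: x = 0.146, y = 0.335
  2: x = 0.340, y = 0.270
  3: x = 0.514, y = 0.395

y_2 = 0.270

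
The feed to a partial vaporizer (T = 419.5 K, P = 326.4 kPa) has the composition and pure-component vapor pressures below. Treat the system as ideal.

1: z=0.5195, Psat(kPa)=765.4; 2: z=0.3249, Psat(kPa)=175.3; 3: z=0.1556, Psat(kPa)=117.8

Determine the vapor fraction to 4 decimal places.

ψ = 0.6290

Raoult's law: Kᵢ = Pᵢˢᵃᵗ/P = Pᵢˢᵃᵗ/326.4.
  K_1 = 765.4/326.4 = 2.344975, K_2 = 175.3/326.4 = 0.537071, K_3 = 117.8/326.4 = 0.360907
Material balance + equilibrium reduce to Σ zᵢ(Kᵢ−1)/(1+ψ(Kᵢ−1)) = 0.
g(0) = ΣzᵢKᵢ − 1 = 0.4489 and g(1) = 1 − Σzᵢ/Kᵢ = -0.2576, so a root lies in (0, 1).
Iterate (Newton) starting at ψ = 0.5:
  ψ = 0.5000: g = 0.07592, g' = -0.5911 → ψ = 0.6284
  ψ = 0.6284: g = 0.00035, g' = -0.5920 → ψ = 0.6290
Converged at ψ = 0.6290.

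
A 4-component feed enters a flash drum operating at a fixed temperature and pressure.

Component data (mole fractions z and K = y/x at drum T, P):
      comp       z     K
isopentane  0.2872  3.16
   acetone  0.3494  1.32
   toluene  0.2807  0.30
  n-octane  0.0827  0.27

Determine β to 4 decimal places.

Let β = V/F and solve Σ zᵢ(Kᵢ−1)/(1+β(Kᵢ−1)) = 0.
Feasibility: ΣzᵢKᵢ = 1.4753, Σzᵢ/Kᵢ = 1.5975 — both > 1, two phases present.
Iterate (Newton) starting at β = 0.5:
  β = 0.5000: g = -0.00273, g' = -0.7711 → β = 0.4965
Converged at β = 0.4965.

β = 0.4965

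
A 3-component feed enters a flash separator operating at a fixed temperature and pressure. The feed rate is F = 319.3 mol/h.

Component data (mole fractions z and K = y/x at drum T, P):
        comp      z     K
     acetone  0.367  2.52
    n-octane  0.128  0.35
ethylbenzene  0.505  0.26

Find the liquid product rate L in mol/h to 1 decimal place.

L = 290.0 mol/h

Iterate (Newton) starting at V/F = 0.5:
  V/F = 0.500: g = -0.3995, g' = -1.089 → V/F = 0.133
  V/F = 0.133: g = -0.0418, g' = -0.992 → V/F = 0.091
  V/F = 0.091: g = 0.0008, g' = -1.033 → V/F = 0.092
Converged at V/F = 0.092.
Then V = V/F·F = 0.0919·319.3 = 29.3 mol/h and L = F − V = 290.0 mol/h.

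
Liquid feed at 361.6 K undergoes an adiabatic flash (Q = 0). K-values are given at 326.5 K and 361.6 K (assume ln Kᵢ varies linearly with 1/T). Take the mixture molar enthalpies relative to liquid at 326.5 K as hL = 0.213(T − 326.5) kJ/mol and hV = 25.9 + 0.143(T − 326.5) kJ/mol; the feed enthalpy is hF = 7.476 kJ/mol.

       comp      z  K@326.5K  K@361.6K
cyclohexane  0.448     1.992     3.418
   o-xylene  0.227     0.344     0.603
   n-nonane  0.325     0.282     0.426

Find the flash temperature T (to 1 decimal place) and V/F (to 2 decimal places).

T = 333.6 K, V/F = 0.24

Adiabatic flash: solve Rachford–Rice at each trial T, then check hF = ψ·hV(T) + (1−ψ)·hL(T).
  T = 326.5 K: K = (1.992, 0.344, 0.282), RR gives ψ = 0.090, H_out = 2.341 kJ/mol
  T = 361.6 K: K = (3.418, 0.603, 0.426), RR gives ψ = 0.653, H_out = 22.784 kJ/mol
  T = 344.1 K: K = (2.648, 0.462, 0.350), RR gives ψ = 0.405, H_out = 13.747 kJ/mol
  T = 335.3 K: K = (2.305, 0.400, 0.315), RR gives ψ = 0.266, H_out = 8.599 kJ/mol
  T = 330.9 K: K = (2.145, 0.371, 0.298), RR gives ψ = 0.185, H_out = 5.664 kJ/mol
  T = 333.1 K: K = (2.224, 0.386, 0.307), RR gives ψ = 0.227, H_out = 7.172 kJ/mol
Linear interpolation between T = 333.1 (H_out = 7.172) and T = 335.3 (H_out = 8.599) on hF = 7.476 gives T ≈ 333.6 K, at which ψ = 0.24.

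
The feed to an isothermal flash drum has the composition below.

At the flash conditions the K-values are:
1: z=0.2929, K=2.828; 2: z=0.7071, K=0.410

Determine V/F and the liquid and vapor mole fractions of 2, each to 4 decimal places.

Rachford–Rice: g(V/F) = Σ zᵢ(Kᵢ−1)/(1+V/F(Kᵢ−1)) = 0.
Check two-phase: ΣzᵢKᵢ = 1.1182 > 1 and Σzᵢ/Kᵢ = 1.8282 > 1, so g(0) = 0.1182 > 0 and g(1) = -0.8282 < 0.
Binary case is linear: z₁(K₁−1)(1+V/F(K₂−1)) + z₂(K₂−1)(1+V/F(K₁−1)) = 0
⇒ V/F = [z₁(K₁−1)+z₂(K₂−1)] / [−(K₁−1)(K₂−1)] = 0.11823/1.07852 = 0.1096
Compositions from xᵢ = zᵢ/(1+V/F(Kᵢ−1)), yᵢ = Kᵢxᵢ:
  1: x = 0.2440, y = 0.6900
  2: x = 0.7560, y = 0.3100

V/F = 0.1096, x_2 = 0.7560, y_2 = 0.3100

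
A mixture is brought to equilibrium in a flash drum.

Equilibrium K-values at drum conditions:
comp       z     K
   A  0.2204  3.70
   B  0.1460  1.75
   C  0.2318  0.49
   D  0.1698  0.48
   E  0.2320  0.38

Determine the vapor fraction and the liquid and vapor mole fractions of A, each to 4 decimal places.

ψ = 0.2967, x_A = 0.1224, y_A = 0.4528

Newton–Raphson from ψ = 0.57:
  ψ = 0.5700: g = -0.20353, g' = -0.7154 → ψ = 0.2855
  ψ = 0.2855: g = 0.00939, g' = -0.8456 → ψ = 0.2966
  ψ = 0.2966: g = 0.00008, g' = -0.8322 → ψ = 0.2967
Converged at ψ = 0.2967.
Compositions from xᵢ = zᵢ/(1+ψ(Kᵢ−1)), yᵢ = Kᵢxᵢ:
  A: x = 0.1224, y = 0.4528
  B: x = 0.1194, y = 0.2090
  C: x = 0.2731, y = 0.1338
  D: x = 0.2008, y = 0.0964
  E: x = 0.2843, y = 0.1080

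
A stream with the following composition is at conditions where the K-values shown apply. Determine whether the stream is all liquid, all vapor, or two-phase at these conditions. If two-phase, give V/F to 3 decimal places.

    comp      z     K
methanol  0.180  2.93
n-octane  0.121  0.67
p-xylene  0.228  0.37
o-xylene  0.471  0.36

all liquid

ΣzᵢKᵢ = 0.862; Σzᵢ/Kᵢ = 2.167.
Since ΣzᵢKᵢ < 1 the mixture is below its bubble point — single liquid phase.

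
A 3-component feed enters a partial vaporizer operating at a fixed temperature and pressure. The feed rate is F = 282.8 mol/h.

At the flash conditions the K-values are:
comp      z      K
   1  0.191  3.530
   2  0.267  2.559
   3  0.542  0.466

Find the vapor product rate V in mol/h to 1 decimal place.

Rachford–Rice: g(ψ) = Σ zᵢ(Kᵢ−1)/(1+ψ(Kᵢ−1)) = 0.
g(0) = ΣzᵢKᵢ − 1 = 0.610 and g(1) = 1 − Σzᵢ/Kᵢ = -0.322, so a root lies in (0, 1).
Newton–Raphson from ψ = 0.38:
  ψ = 0.380: g = 0.1447, g' = -0.817 → ψ = 0.557
  ψ = 0.557: g = 0.0114, g' = -0.710 → ψ = 0.573
Converged at ψ = 0.573.
Then V = ψ·F = 0.5731·282.8 = 162.1 mol/h and L = F − V = 120.7 mol/h.

V = 162.1 mol/h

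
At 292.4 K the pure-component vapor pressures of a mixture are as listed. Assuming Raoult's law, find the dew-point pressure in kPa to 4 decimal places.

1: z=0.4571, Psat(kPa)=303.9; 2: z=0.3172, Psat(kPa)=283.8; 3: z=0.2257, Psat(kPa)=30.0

Pdew = 98.5694 kPa

At the dew point ψ → 1, so Σzᵢ/Kᵢ = 1 with Kᵢ = Pᵢˢᵃᵗ/P ⇒ 1/P = Σzᵢ/Pᵢˢᵃᵗ.
1/P = 0.4571/303.9 + 0.3172/283.8 + 0.2257/30.0 = 0.0101451 ⇒ P = 98.5694 kPa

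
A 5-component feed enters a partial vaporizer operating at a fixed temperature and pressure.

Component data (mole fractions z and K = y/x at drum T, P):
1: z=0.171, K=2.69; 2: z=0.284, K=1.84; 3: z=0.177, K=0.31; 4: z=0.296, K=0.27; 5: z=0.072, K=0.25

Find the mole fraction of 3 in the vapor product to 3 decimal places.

y_3 = 0.061

Material balance + equilibrium reduce to Σ zᵢ(Kᵢ−1)/(1+β(Kᵢ−1)) = 0.
Check two-phase: ΣzᵢKᵢ = 1.135 > 1 and Σzᵢ/Kᵢ = 2.173 > 1, so g(0) = 0.135 > 0 and g(1) = -1.173 < 0.
Iterate (Newton) starting at β = 0.5:
  β = 0.500: g = -0.2885, g' = -0.934 → β = 0.191
  β = 0.191: g = -0.0309, g' = -0.808 → β = 0.153
Converged at β = 0.153.
Compositions from xᵢ = zᵢ/(1+β(Kᵢ−1)), yᵢ = Kᵢxᵢ:
  1: x = 0.136, y = 0.365
  2: x = 0.252, y = 0.463
  3: x = 0.198, y = 0.061
  4: x = 0.333, y = 0.090
  5: x = 0.081, y = 0.020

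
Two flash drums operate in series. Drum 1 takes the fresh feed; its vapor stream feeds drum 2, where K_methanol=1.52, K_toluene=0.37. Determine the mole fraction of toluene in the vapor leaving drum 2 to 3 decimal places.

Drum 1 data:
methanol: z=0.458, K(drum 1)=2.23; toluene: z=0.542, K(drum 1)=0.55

Drum 1:
Iterate (Newton) starting at ψ₁ = 0.34:
  ψ₁ = 0.340: g = 0.1093, g' = -0.497 → ψ₁ = 0.560
  ψ₁ = 0.560: g = 0.0077, g' = -0.439 → ψ₁ = 0.577
Converged at ψ₁ = 0.577.
Drum-1 compositions:
  methanol: x = 0.268, y = 0.597
  toluene: x = 0.732, y = 0.403
Drum-2 feed = drum-1 vapor: z₂ = (0.5973, 0.4027).
Drum 2:
Material balance + equilibrium reduce to Σ zᵢ(Kᵢ−1)/(1+ψ₂(Kᵢ−1)) = 0.
Feasibility: ΣzᵢKᵢ = 1.057, Σzᵢ/Kᵢ = 1.481 — both > 1, two phases present.
Iterate (Newton) starting at ψ₂ = 0.67:
  ψ₂ = 0.670: g = -0.2086, g' = -0.567 → ψ₂ = 0.302
  ψ₂ = 0.302: g = -0.0450, g' = -0.364 → ψ₂ = 0.179
  ψ₂ = 0.179: g = -0.0018, g' = -0.338 → ψ₂ = 0.174
Converged at ψ₂ = 0.174.
  methanol: x = 0.548, y = 0.833
  toluene: x = 0.452, y = 0.167

y_toluene (drum 2) = 0.167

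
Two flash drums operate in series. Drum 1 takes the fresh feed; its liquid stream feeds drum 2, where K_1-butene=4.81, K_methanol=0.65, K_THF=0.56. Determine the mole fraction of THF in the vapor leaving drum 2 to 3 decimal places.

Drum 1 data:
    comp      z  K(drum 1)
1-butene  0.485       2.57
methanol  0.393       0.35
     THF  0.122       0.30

Drum 1:
Rachford–Rice: g(ψ₁) = Σ zᵢ(Kᵢ−1)/(1+ψ₁(Kᵢ−1)) = 0.
Feasibility: ΣzᵢKᵢ = 1.421, Σzᵢ/Kᵢ = 1.718 — both > 1, two phases present.
Iterate (Newton) starting at ψ₁ = 0.5:
  ψ₁ = 0.500: g = -0.0832, g' = -0.881 → ψ₁ = 0.406
  ψ₁ = 0.406: g = -0.0009, g' = -0.869 → ψ₁ = 0.404
Converged at ψ₁ = 0.404.
Drum-1 compositions:
  1-butene: x = 0.297, y = 0.762
  methanol: x = 0.533, y = 0.187
  THF: x = 0.170, y = 0.051
Drum-2 feed = drum-1 liquid: z₂ = (0.2966, 0.5332, 0.1702).
Drum 2:
Rachford–Rice: g(ψ₂) = Σ zᵢ(Kᵢ−1)/(1+ψ₂(Kᵢ−1)) = 0.
g(0) = ΣzᵢKᵢ − 1 = 0.869 and g(1) = 1 − Σzᵢ/Kᵢ = -0.186, so a root lies in (0, 1).
Newton–Raphson from ψ₂ = 0.57:
  ψ₂ = 0.570: g = 0.0232, g' = -0.589 → ψ₂ = 0.609
  ψ₂ = 0.609: g = 0.0006, g' = -0.557 → ψ₂ = 0.611
Converged at ψ₂ = 0.611.
  1-butene: x = 0.089, y = 0.429
  methanol: x = 0.678, y = 0.441
  THF: x = 0.233, y = 0.130

y_THF (drum 2) = 0.130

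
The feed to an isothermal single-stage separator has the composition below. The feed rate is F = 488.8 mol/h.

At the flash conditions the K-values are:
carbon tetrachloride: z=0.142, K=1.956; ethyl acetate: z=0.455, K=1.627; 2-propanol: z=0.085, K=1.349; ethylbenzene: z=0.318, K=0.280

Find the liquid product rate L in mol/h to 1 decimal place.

Iterate (Newton) starting at ψ = 0.39:
  ψ = 0.390: g = 0.0359, g' = -0.511 → ψ = 0.460
  ψ = 0.460: g = -0.0012, g' = -0.547 → ψ = 0.458
Converged at ψ = 0.458.
Then V = ψ·F = 0.4580·488.8 = 223.9 mol/h and L = F − V = 264.9 mol/h.

L = 264.9 mol/h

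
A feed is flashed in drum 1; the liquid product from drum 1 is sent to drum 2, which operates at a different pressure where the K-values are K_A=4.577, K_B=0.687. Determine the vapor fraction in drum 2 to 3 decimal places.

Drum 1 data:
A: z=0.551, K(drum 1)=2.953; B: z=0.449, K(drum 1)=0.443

V/F (drum 2) = 0.491

Drum 1:
Let ψ₁ = V/F and solve Σ zᵢ(Kᵢ−1)/(1+ψ₁(Kᵢ−1)) = 0.
Feasibility: ΣzᵢKᵢ = 1.826, Σzᵢ/Kᵢ = 1.200 — both > 1, two phases present.
Binary case is linear: z₁(K₁−1)(1+ψ₁(K₂−1)) + z₂(K₂−1)(1+ψ₁(K₁−1)) = 0
⇒ ψ₁ = [z₁(K₁−1)+z₂(K₂−1)] / [−(K₁−1)(K₂−1)] = 0.8260/1.0878 = 0.759
Drum-1 compositions:
  A: x = 0.222, y = 0.655
  B: x = 0.778, y = 0.345
Drum-2 feed = drum-1 liquid: z₂ = (0.2219, 0.7781).
Drum 2:
Let ψ₂ = V/F and solve Σ zᵢ(Kᵢ−1)/(1+ψ₂(Kᵢ−1)) = 0.
g(0) = ΣzᵢKᵢ − 1 = 0.550 and g(1) = 1 − Σzᵢ/Kᵢ = -0.181, so a root lies in (0, 1).
Binary case is linear: z₁(K₁−1)(1+ψ₂(K₂−1)) + z₂(K₂−1)(1+ψ₂(K₁−1)) = 0
⇒ ψ₂ = [z₁(K₁−1)+z₂(K₂−1)] / [−(K₁−1)(K₂−1)] = 0.5502/1.1196 = 0.491
  A: x = 0.080, y = 0.368
  B: x = 0.920, y = 0.632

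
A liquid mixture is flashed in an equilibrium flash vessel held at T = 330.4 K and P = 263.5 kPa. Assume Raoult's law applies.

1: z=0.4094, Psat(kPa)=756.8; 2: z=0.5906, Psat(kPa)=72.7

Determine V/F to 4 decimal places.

Raoult's law: Kᵢ = Pᵢˢᵃᵗ/P = Pᵢˢᵃᵗ/263.5.
  K_1 = 756.8/263.5 = 2.872106, K_2 = 72.7/263.5 = 0.275901
Material balance + equilibrium reduce to Σ zᵢ(Kᵢ−1)/(1+V/F(Kᵢ−1)) = 0.
Feasibility: ΣzᵢKᵢ = 1.3388, Σzᵢ/Kᵢ = 2.2832 — both > 1, two phases present.
Newton iteration, V/F⁰ = 0.5:
  V/F = 0.5000: g = -0.27448, g' = -1.1437 → V/F = 0.2600
  V/F = 0.2600: g = -0.01133, g' = -1.1191 → V/F = 0.2499
Converged at V/F = 0.2499.

V/F = 0.2499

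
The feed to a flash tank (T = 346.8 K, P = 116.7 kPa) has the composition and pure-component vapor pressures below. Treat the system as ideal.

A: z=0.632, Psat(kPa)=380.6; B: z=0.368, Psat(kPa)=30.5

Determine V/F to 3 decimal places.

V/F = 0.693

Raoult's law: Kᵢ = Pᵢˢᵃᵗ/P = Pᵢˢᵃᵗ/116.7.
  K_A = 380.6/116.7 = 3.26135, K_B = 30.5/116.7 = 0.26135
Material balance + equilibrium reduce to Σ zᵢ(Kᵢ−1)/(1+V/F(Kᵢ−1)) = 0.
Feasibility: ΣzᵢKᵢ = 2.157, Σzᵢ/Kᵢ = 1.602 — both > 1, two phases present.
Binary case is linear: z₁(K₁−1)(1+V/F(K₂−1)) + z₂(K₂−1)(1+V/F(K₁−1)) = 0
⇒ V/F = [z₁(K₁−1)+z₂(K₂−1)] / [−(K₁−1)(K₂−1)] = 1.1574/1.6703 = 0.693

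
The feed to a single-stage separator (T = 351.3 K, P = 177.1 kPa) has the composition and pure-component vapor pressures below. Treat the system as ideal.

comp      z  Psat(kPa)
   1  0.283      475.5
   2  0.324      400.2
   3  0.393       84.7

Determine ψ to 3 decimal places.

ψ = 0.891

Raoult's law: Kᵢ = Pᵢˢᵃᵗ/P = Pᵢˢᵃᵗ/177.1.
  K_1 = 475.5/177.1 = 2.68492, K_2 = 400.2/177.1 = 2.25974, K_3 = 84.7/177.1 = 0.47826
Material balance + equilibrium reduce to Σ zᵢ(Kᵢ−1)/(1+ψ(Kᵢ−1)) = 0.
Check two-phase: ΣzᵢKᵢ = 1.680 > 1 and Σzᵢ/Kᵢ = 1.071 > 1, so g(0) = 0.680 > 0 and g(1) = -0.071 < 0.
Iterate (Newton) starting at ψ = 0.5:
  ψ = 0.500: g = 0.2318, g' = -0.626 → ψ = 0.870
  ψ = 0.870: g = 0.0125, g' = -0.608 → ψ = 0.891
Converged at ψ = 0.891.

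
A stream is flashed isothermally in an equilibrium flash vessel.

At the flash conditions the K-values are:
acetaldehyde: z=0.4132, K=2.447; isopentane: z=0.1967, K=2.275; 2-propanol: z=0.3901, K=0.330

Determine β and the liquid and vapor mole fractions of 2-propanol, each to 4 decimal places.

Rachford–Rice: g(β) = Σ zᵢ(Kᵢ−1)/(1+β(Kᵢ−1)) = 0.
Feasibility: ΣzᵢKᵢ = 1.5873, Σzᵢ/Kᵢ = 1.4374 — both > 1, two phases present.
Newton–Raphson from β = 0.52:
  β = 0.5200: g = 0.09087, g' = -0.8098 → β = 0.6322
  β = 0.6322: g = -0.00233, g' = -0.8610 → β = 0.6295
Converged at β = 0.6295.
Compositions from xᵢ = zᵢ/(1+β(Kᵢ−1)), yᵢ = Kᵢxᵢ:
  acetaldehyde: x = 0.2162, y = 0.5291
  isopentane: x = 0.1091, y = 0.2482
  2-propanol: x = 0.6746, y = 0.2226

β = 0.6295, x_2-propanol = 0.6746, y_2-propanol = 0.2226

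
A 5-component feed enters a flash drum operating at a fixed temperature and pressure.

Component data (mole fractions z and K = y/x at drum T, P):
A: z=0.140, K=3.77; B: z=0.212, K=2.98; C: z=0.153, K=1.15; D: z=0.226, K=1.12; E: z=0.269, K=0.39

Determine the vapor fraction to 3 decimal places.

ψ = 0.813

Let ψ = V/F and solve Σ zᵢ(Kᵢ−1)/(1+ψ(Kᵢ−1)) = 0.
Check two-phase: ΣzᵢKᵢ = 1.694 > 1 and Σzᵢ/Kᵢ = 1.133 > 1, so g(0) = 0.694 > 0 and g(1) = -0.133 < 0.
Newton–Raphson from ψ = 0.42:
  ψ = 0.420: g = 0.2352, g' = -0.664 → ψ = 0.774
  ψ = 0.774: g = 0.0235, g' = -0.603 → ψ = 0.813
Converged at ψ = 0.813.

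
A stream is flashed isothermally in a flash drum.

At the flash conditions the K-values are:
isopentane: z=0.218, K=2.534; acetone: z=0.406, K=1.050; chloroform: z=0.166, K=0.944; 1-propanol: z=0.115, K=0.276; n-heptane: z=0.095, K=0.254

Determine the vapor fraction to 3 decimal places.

Let ψ = V/F and solve Σ zᵢ(Kᵢ−1)/(1+ψ(Kᵢ−1)) = 0.
g(0) = ΣzᵢKᵢ − 1 = 0.191 and g(1) = 1 − Σzᵢ/Kᵢ = -0.439, so a root lies in (0, 1).
Iterate (Newton) starting at ψ = 0.5:
  ψ = 0.500: g = -0.0440, g' = -0.448 → ψ = 0.402
  ψ = 0.402: g = -0.0013, g' = -0.426 → ψ = 0.399
Converged at ψ = 0.399.

ψ = 0.399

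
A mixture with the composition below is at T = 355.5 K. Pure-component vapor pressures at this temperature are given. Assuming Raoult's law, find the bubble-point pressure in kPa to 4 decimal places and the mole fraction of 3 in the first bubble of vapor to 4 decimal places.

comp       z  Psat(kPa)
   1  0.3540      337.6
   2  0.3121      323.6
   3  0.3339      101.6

Pbub = 254.4302 kPa, y_3 = 0.1333

At the bubble point ψ → 0, so ΣzᵢKᵢ = 1 with Kᵢ = Pᵢˢᵃᵗ/P ⇒ P = ΣzᵢPᵢˢᵃᵗ.
P = 0.3540·337.6 + 0.3121·323.6 + 0.3339·101.6 = 254.4302 kPa
yᵢ = zᵢPᵢˢᵃᵗ/P ⇒ y_3 = 0.3339·101.6/254.4302 = 0.1333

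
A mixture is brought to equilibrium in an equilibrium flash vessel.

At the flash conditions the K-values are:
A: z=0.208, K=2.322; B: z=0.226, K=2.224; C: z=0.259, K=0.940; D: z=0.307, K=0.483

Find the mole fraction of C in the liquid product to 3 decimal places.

Let ψ = V/F and solve Σ zᵢ(Kᵢ−1)/(1+ψ(Kᵢ−1)) = 0.
Feasibility: ΣzᵢKᵢ = 1.377, Σzᵢ/Kᵢ = 1.102 — both > 1, two phases present.
Newton–Raphson from ψ = 0.69:
  ψ = 0.690: g = 0.0308, g' = -0.398 → ψ = 0.767
Converged at ψ = 0.767.
Compositions from xᵢ = zᵢ/(1+ψ(Kᵢ−1)), yᵢ = Kᵢxᵢ:
  A: x = 0.103, y = 0.240
  B: x = 0.117, y = 0.259
  C: x = 0.271, y = 0.255
  D: x = 0.509, y = 0.246

x_C = 0.271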